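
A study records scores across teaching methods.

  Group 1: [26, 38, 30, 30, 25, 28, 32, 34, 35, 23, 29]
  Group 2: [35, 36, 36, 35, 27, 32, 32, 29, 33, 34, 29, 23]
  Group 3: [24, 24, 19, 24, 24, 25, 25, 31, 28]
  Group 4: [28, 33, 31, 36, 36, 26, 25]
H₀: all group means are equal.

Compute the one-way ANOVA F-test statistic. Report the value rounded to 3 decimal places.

Group means [30.00, 31.75, 24.89, 30.71], grand mean 29.487
SSB = Σnᵢ(x̄ᵢ−x̄)² = 265.176; SSW = ΣΣ(x−x̄ᵢ)² = 590.567
MSB = 265.176/3 = 88.3920; MSW = 590.567/35 = 16.8734
F = MSB/MSW = 5.2386
df = (3, 35)

test statistic = 5.239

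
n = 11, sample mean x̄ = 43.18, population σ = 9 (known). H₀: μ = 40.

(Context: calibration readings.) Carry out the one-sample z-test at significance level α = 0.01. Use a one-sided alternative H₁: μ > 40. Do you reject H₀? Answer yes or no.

SE = σ/√n = 9/√11 = 2.7136
z = (x̄−μ₀)/SE = (43.18−40)/2.7136 = 1.1719
p-value (one-sided, H₁ greater) = 0.12062
At α=0.01: p ≥ α → fail to reject H₀

reject H₀: no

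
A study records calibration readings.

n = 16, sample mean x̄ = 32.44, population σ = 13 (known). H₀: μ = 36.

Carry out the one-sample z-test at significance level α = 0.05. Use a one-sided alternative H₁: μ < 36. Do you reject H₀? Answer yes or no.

SE = σ/√n = 13/√16 = 3.2500
z = (x̄−μ₀)/SE = (32.44−36)/3.2500 = -1.0954
p-value (one-sided, H₁ less) = 0.13667
At α=0.05: p ≥ α → fail to reject H₀

reject H₀: no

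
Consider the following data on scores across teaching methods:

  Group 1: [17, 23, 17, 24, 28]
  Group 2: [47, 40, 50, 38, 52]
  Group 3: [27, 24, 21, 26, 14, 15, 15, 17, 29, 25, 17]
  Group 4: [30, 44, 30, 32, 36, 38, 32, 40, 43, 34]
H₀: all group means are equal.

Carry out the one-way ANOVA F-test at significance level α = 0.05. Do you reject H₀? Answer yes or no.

Group means [21.80, 45.40, 20.91, 35.90], grand mean 29.839
SSB = Σnᵢ(x̄ᵢ−x̄)² = 2778.384; SSW = ΣΣ(x−x̄ᵢ)² = 785.809
MSB = 2778.384/3 = 926.1282; MSW = 785.809/27 = 29.1040
F = MSB/MSW = 31.8213
df = (3, 27)
p-value (upper-tail) = 0.00000
At α=0.05: p < α → reject H₀

reject H₀: yes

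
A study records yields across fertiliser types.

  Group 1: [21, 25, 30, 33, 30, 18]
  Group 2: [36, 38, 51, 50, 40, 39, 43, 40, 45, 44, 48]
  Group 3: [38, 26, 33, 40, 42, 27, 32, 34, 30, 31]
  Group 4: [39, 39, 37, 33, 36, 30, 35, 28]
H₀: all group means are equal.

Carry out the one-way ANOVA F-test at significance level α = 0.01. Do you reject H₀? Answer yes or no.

Group means [26.17, 43.09, 33.30, 34.62], grand mean 35.457
SSB = Σnᵢ(x̄ᵢ−x̄)² = 1210.968; SSW = ΣΣ(x−x̄ᵢ)² = 789.717
MSB = 1210.968/3 = 403.6561; MSW = 789.717/31 = 25.4748
F = MSB/MSW = 15.8453
df = (3, 31)
p-value (upper-tail) = 0.00000
At α=0.01: p < α → reject H₀

reject H₀: yes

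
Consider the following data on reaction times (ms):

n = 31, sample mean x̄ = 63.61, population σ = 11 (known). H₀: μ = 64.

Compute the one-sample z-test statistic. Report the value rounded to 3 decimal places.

SE = σ/√n = 11/√31 = 1.9757
z = (x̄−μ₀)/SE = (63.61−64)/1.9757 = -0.1974

test statistic = -0.197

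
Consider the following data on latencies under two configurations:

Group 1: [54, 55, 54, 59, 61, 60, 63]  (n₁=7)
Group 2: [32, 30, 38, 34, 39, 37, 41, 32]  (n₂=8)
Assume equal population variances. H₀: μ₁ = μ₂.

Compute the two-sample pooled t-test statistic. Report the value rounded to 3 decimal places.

test statistic = 11.499

x̄₁=58.000, s₁=3.651, n₁=7
x̄₂=35.375, s₂=3.926, n₂=8
s_p² = [6·3.651² + 7·3.926²]/13 = 14.4519
SE = √(s_p²·(1/7+1/8)) = 1.9675
t = (58.000−35.375)/1.9675 = 11.4994
df = 13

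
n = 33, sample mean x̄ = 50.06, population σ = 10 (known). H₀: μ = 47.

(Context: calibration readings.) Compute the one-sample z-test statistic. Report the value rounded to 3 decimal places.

SE = σ/√n = 10/√33 = 1.7408
z = (x̄−μ₀)/SE = (50.06−47)/1.7408 = 1.7578

test statistic = 1.758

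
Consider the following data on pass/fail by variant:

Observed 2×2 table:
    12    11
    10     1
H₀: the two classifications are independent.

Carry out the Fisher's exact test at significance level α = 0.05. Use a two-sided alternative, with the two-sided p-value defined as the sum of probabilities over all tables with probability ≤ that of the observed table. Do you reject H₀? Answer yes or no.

Margins: r₁=23, r₂=11, c₁=22, c₂=12, n=34
p_obs = C(23,12)·C(11,10)/C(34,22); sum pmf over tables with pmf ≤ p_obs
p-value (two-sided) = 0.05269
At α=0.05: p ≥ α → fail to reject H₀

reject H₀: no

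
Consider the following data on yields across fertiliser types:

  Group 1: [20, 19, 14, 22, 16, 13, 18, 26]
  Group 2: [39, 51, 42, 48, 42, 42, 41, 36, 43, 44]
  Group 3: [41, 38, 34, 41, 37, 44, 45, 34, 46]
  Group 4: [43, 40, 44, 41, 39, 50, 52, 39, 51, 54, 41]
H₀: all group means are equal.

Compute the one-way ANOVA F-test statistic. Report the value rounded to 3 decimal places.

test statistic = 55.732

Group means [18.50, 42.80, 40.00, 44.91], grand mean 37.632
SSB = Σnᵢ(x̄ᵢ−x̄)² = 3828.333; SSW = ΣΣ(x−x̄ᵢ)² = 778.509
MSB = 3828.333/3 = 1276.1110; MSW = 778.509/34 = 22.8973
F = MSB/MSW = 55.7319
df = (3, 34)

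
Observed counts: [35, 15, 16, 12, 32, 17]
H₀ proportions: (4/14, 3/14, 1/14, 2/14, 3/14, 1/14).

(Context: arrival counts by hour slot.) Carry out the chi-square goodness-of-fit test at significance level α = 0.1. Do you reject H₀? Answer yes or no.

reject H₀: yes

n = 127; E_i = n·p_i = [36.29, 27.21, 9.07, 18.14, 27.21, 9.07]
χ² = (35−36.29)²/36.29 + (15−27.21)²/27.21 + (16−9.07)²/9.07 + (12−18.14)²/18.14 + (32−27.21)²/27.21 + (17−9.07)²/9.07 = 20.6706
df = 5
p-value (upper-tail) = 0.00093
At α=0.1: p < α → reject H₀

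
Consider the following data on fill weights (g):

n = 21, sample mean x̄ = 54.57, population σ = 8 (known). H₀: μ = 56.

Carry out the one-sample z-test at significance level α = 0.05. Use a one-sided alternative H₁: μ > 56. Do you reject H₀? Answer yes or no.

reject H₀: no

SE = σ/√n = 8/√21 = 1.7457
z = (x̄−μ₀)/SE = (54.57−56)/1.7457 = -0.8191
p-value (one-sided, H₁ greater) = 0.79365
At α=0.05: p ≥ α → fail to reject H₀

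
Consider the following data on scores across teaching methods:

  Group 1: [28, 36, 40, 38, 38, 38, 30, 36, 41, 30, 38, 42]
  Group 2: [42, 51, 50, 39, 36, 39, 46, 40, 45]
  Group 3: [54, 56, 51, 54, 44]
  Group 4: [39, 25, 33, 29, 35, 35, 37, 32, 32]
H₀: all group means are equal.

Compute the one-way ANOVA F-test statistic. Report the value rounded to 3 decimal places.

Group means [36.25, 43.11, 51.80, 33.00], grand mean 39.400
SSB = Σnᵢ(x̄ᵢ−x̄)² = 1380.461; SSW = ΣΣ(x−x̄ᵢ)² = 675.939
MSB = 1380.461/3 = 460.1537; MSW = 675.939/31 = 21.8045
F = MSB/MSW = 21.1036
df = (3, 31)

test statistic = 21.104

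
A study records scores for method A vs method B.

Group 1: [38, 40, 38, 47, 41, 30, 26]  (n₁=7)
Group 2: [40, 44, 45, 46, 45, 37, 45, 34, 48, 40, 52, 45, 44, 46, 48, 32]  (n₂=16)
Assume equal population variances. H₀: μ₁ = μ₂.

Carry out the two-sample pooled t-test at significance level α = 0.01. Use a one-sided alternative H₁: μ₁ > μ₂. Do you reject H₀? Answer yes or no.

x̄₁=37.143, s₁=7.034, n₁=7
x̄₂=43.188, s₂=5.307, n₂=16
s_p² = [6·7.034² + 15·5.307²]/21 = 34.2521
SE = √(s_p²·(1/7+1/16)) = 2.6522
t = (37.143−43.188)/2.6522 = -2.2791
df = 21
p-value (one-sided, H₁ greater) = 0.98339
At α=0.01: p ≥ α → fail to reject H₀

reject H₀: no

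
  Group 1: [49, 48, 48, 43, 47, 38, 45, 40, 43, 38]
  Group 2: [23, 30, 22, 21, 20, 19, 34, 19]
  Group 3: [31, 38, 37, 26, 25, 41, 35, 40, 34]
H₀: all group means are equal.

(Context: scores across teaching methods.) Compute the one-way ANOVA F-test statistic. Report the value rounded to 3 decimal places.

Group means [43.90, 23.50, 34.11], grand mean 34.593
SSB = Σnᵢ(x̄ᵢ−x̄)² = 1852.730; SSW = ΣΣ(x−x̄ᵢ)² = 635.789
MSB = 1852.730/2 = 926.3648; MSW = 635.789/24 = 26.4912
F = MSB/MSW = 34.9688
df = (2, 24)

test statistic = 34.969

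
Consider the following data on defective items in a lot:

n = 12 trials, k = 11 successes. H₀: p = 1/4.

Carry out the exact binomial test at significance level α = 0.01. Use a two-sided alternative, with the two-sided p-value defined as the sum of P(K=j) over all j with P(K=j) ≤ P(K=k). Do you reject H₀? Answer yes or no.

reject H₀: yes

Exact binomial: n=12, k=11, p₀=1/4=0.2500
P(X=j) = C(n,j)·p₀^j·(1−p₀)^(n−j); p = Σ P(X=j) over j with P(X=j) ≤ P(X=11)
p-value (two-sided) = 0.00000
At α=0.01: p < α → reject H₀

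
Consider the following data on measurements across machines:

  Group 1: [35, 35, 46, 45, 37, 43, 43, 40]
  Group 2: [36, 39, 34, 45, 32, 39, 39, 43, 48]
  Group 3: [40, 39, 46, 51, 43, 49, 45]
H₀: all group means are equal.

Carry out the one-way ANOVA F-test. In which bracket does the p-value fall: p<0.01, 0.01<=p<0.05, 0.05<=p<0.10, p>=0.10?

p-value bracket: 0.05<=p<0.10

Group means [40.50, 39.44, 44.71], grand mean 41.333
SSB = Σnᵢ(x̄ᵢ−x̄)² = 117.683; SSW = ΣΣ(x−x̄ᵢ)² = 467.651
MSB = 117.683/2 = 58.8413; MSW = 467.651/21 = 22.2691
F = MSB/MSW = 2.6423
df = (2, 21)
p-value (upper-tail) = 0.09472
→ bracket: 0.05<=p<0.10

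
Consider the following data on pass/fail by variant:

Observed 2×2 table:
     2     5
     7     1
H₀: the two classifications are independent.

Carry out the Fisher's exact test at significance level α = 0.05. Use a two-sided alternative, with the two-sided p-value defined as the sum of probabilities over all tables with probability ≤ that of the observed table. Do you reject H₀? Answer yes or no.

reject H₀: yes

Margins: r₁=7, r₂=8, c₁=9, c₂=6, n=15
p_obs = C(7,2)·C(8,7)/C(15,9); sum pmf over tables with pmf ≤ p_obs
p-value (two-sided) = 0.04056
At α=0.05: p < α → reject H₀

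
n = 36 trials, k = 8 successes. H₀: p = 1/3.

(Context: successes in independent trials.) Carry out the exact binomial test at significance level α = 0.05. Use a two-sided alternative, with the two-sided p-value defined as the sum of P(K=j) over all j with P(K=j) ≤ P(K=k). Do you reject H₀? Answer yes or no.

reject H₀: no

Exact binomial: n=36, k=8, p₀=1/3=0.3333
P(X=j) = C(n,j)·p₀^j·(1−p₀)^(n−j); p = Σ P(X=j) over j with P(X=j) ≤ P(X=8)
p-value (two-sided) = 0.21491
At α=0.05: p ≥ α → fail to reject H₀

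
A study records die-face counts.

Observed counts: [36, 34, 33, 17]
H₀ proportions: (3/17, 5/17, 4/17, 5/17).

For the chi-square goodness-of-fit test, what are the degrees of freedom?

degrees of freedom = 3

df = k − 1 = 4 − 1 = 3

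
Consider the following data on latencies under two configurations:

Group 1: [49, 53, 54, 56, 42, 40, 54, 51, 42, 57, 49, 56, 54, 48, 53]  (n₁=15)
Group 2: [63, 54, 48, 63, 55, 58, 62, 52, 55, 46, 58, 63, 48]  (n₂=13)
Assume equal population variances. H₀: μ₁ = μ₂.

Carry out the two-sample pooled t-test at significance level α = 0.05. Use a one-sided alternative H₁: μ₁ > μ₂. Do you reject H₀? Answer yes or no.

reject H₀: no

x̄₁=50.533, s₁=5.462, n₁=15
x̄₂=55.769, s₂=6.057, n₂=13
s_p² = [14·5.462² + 12·6.057²]/26 = 33.0016
SE = √(s_p²·(1/15+1/13)) = 2.1769
t = (50.533−55.769)/2.1769 = -2.4053
df = 26
p-value (one-sided, H₁ greater) = 0.98821
At α=0.05: p ≥ α → fail to reject H₀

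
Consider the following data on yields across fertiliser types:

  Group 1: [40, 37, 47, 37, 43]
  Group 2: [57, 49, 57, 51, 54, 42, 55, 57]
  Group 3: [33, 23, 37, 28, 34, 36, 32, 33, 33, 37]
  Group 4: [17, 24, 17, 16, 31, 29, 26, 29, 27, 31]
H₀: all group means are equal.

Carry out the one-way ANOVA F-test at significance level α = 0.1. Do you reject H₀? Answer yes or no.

Group means [40.80, 52.75, 32.60, 24.70], grand mean 36.333
SSB = Σnᵢ(x̄ᵢ−x̄)² = 3748.533; SSW = ΣΣ(x−x̄ᵢ)² = 750.800
MSB = 3748.533/3 = 1249.5111; MSW = 750.800/29 = 25.8897
F = MSB/MSW = 48.2629
df = (3, 29)
p-value (upper-tail) = 0.00000
At α=0.1: p < α → reject H₀

reject H₀: yes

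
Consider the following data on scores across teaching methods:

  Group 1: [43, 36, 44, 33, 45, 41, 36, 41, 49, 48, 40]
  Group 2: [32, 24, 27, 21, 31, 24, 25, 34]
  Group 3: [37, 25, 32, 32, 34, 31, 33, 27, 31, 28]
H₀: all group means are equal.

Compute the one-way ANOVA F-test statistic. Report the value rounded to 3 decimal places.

test statistic = 26.940

Group means [41.45, 27.25, 31.00], grand mean 33.931
SSB = Σnᵢ(x̄ᵢ−x̄)² = 1065.635; SSW = ΣΣ(x−x̄ᵢ)² = 514.227
MSB = 1065.635/2 = 532.8174; MSW = 514.227/26 = 19.7780
F = MSB/MSW = 26.9399
df = (2, 26)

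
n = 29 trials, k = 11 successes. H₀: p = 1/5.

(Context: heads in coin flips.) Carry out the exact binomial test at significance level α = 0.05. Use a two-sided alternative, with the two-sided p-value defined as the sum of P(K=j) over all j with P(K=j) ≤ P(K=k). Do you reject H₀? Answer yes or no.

reject H₀: yes

Exact binomial: n=29, k=11, p₀=1/5=0.2000
P(X=j) = C(n,j)·p₀^j·(1−p₀)^(n−j); p = Σ P(X=j) over j with P(X=j) ≤ P(X=11)
p-value (two-sided) = 0.03247
At α=0.05: p < α → reject H₀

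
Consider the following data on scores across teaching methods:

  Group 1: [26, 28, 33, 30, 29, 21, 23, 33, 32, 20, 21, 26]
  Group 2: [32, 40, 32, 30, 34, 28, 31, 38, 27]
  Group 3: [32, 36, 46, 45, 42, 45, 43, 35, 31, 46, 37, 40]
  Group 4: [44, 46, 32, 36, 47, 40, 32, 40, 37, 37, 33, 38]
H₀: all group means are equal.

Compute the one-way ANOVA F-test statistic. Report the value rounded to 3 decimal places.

test statistic = 17.163

Group means [26.83, 32.44, 39.83, 38.50], grand mean 34.533
SSB = Σnᵢ(x̄ᵢ−x̄)² = 1276.644; SSW = ΣΣ(x−x̄ᵢ)² = 1016.556
MSB = 1276.644/3 = 425.5481; MSW = 1016.556/41 = 24.7940
F = MSB/MSW = 17.1633
df = (3, 41)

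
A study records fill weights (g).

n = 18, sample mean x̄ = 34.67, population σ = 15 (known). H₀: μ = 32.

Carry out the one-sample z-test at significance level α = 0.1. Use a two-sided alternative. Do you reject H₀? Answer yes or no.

SE = σ/√n = 15/√18 = 3.5355
z = (x̄−μ₀)/SE = (34.67−32)/3.5355 = 0.7552
p-value (two-sided) = 0.45013
At α=0.1: p ≥ α → fail to reject H₀

reject H₀: no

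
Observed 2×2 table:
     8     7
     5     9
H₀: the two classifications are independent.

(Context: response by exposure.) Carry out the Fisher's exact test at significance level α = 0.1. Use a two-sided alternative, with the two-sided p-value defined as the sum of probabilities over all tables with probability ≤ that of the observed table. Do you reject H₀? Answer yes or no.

Margins: r₁=15, r₂=14, c₁=13, c₂=16, n=29
p_obs = C(15,8)·C(14,5)/C(29,13); sum pmf over tables with pmf ≤ p_obs
p-value (two-sided) = 0.46214
At α=0.1: p ≥ α → fail to reject H₀

reject H₀: no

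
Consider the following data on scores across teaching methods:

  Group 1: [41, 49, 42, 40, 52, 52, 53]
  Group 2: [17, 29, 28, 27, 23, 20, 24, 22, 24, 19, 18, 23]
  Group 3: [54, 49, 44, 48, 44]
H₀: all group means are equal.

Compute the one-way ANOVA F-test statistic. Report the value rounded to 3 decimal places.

test statistic = 87.085

Group means [47.00, 22.83, 47.80], grand mean 35.083
SSB = Σnᵢ(x̄ᵢ−x̄)² = 3603.367; SSW = ΣΣ(x−x̄ᵢ)² = 434.467
MSB = 3603.367/2 = 1801.6833; MSW = 434.467/21 = 20.6889
F = MSB/MSW = 87.0846
df = (2, 21)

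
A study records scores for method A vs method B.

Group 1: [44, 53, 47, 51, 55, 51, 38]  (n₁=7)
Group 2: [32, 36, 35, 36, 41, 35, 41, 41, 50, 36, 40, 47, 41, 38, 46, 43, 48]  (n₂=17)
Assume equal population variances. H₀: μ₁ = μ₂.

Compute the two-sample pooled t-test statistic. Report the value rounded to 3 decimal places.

test statistic = 3.351

x̄₁=48.429, s₁=5.884, n₁=7
x̄₂=40.353, s₂=5.159, n₂=17
s_p² = [6·5.884² + 16·5.159²]/22 = 28.7998
SE = √(s_p²·(1/7+1/17)) = 2.4101
t = (48.429−40.353)/2.4101 = 3.3508
df = 22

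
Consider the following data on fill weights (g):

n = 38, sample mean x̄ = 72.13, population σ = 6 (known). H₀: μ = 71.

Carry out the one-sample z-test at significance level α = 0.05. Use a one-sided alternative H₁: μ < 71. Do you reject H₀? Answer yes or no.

SE = σ/√n = 6/√38 = 0.9733
z = (x̄−μ₀)/SE = (72.13−71)/0.9733 = 1.1610
p-value (one-sided, H₁ less) = 0.87717
At α=0.05: p ≥ α → fail to reject H₀

reject H₀: no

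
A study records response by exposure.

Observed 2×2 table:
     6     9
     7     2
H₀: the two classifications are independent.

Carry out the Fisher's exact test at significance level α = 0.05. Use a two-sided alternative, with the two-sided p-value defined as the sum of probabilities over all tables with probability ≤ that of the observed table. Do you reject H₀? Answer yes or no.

reject H₀: no

Margins: r₁=15, r₂=9, c₁=13, c₂=11, n=24
p_obs = C(15,6)·C(9,7)/C(24,13); sum pmf over tables with pmf ≤ p_obs
p-value (two-sided) = 0.10493
At α=0.05: p ≥ α → fail to reject H₀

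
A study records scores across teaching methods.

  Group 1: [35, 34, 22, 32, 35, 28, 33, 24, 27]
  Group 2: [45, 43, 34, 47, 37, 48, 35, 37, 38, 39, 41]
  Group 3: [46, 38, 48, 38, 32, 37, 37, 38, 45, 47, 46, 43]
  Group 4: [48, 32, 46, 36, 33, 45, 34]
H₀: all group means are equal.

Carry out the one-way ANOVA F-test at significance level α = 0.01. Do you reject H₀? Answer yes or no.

reject H₀: yes

Group means [30.00, 40.36, 41.25, 39.14], grand mean 38.026
SSB = Σnᵢ(x̄ᵢ−x̄)² = 773.322; SSW = ΣΣ(x−x̄ᵢ)² = 1001.653
MSB = 773.322/3 = 257.7739; MSW = 1001.653/35 = 28.6186
F = MSB/MSW = 9.0072
df = (3, 35)
p-value (upper-tail) = 0.00015
At α=0.01: p < α → reject H₀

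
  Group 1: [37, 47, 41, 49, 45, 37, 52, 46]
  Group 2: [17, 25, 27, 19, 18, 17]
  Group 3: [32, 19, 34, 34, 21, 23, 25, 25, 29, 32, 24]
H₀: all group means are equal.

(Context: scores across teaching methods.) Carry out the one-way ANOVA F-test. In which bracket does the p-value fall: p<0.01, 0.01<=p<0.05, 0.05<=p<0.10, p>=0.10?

Group means [44.25, 20.50, 27.09], grand mean 31.000
SSB = Σnᵢ(x̄ᵢ−x̄)² = 2234.091; SSW = ΣΣ(x−x̄ᵢ)² = 589.909
MSB = 2234.091/2 = 1117.0455; MSW = 589.909/22 = 26.8140
F = MSB/MSW = 41.6590
df = (2, 22)
p-value (upper-tail) = 0.00000
→ bracket: p<0.01

p-value bracket: p<0.01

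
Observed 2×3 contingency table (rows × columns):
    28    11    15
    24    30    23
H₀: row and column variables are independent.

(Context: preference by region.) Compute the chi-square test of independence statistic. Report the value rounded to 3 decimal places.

Row totals [54, 77], col totals [52, 41, 38], n=131
χ² = (28−21.44)²/21.44 + (11−16.90)²/16.90 + (15−15.66)²/15.66 + (24−30.56)²/30.56 + (30−24.10)²/24.10 + (23−22.34)²/22.34 = 6.9736
df = 2

test statistic = 6.974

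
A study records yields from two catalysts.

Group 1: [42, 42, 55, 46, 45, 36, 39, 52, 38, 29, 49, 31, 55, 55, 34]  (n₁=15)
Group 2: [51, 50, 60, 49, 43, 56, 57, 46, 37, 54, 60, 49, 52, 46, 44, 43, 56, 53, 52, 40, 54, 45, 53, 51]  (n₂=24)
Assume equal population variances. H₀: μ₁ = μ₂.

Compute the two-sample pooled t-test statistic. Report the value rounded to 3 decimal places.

x̄₁=43.200, s₁=8.760, n₁=15
x̄₂=50.042, s₂=6.054, n₂=24
s_p² = [14·8.760² + 23·6.054²]/37 = 51.8205
SE = √(s_p²·(1/15+1/24)) = 2.3694
t = (43.200−50.042)/2.3694 = -2.8876
df = 37

test statistic = -2.888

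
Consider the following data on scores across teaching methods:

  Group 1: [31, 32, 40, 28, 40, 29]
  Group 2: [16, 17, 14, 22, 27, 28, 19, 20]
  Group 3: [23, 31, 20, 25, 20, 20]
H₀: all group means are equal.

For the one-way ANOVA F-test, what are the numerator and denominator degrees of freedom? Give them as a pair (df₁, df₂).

degrees of freedom = [2, 17]

k = 3 groups, N = 20 total
df = (k−1, N−k) = (3−1, 20−3) = (2, 17)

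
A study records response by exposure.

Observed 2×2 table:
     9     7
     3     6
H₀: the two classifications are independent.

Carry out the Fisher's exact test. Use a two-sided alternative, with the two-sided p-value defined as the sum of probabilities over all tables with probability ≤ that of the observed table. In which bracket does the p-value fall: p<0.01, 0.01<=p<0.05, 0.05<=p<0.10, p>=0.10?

Margins: r₁=16, r₂=9, c₁=12, c₂=13, n=25
p_obs = C(16,9)·C(9,3)/C(25,12); sum pmf over tables with pmf ≤ p_obs
p-value (two-sided) = 0.41098
→ bracket: p>=0.10

p-value bracket: p>=0.10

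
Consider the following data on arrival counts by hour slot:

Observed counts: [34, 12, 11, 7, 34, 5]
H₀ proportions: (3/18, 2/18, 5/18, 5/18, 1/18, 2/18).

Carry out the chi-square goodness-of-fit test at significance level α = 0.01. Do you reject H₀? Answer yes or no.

n = 103; E_i = n·p_i = [17.17, 11.44, 28.61, 28.61, 5.72, 11.44]
χ² = (34−17.17)²/17.17 + (12−11.44)²/11.44 + (11−28.61)²/28.61 + (7−28.61)²/28.61 + (34−5.72)²/5.72 + (5−11.44)²/11.44 = 187.0680
df = 5
p-value (upper-tail) = 0.00000
At α=0.01: p < α → reject H₀

reject H₀: yes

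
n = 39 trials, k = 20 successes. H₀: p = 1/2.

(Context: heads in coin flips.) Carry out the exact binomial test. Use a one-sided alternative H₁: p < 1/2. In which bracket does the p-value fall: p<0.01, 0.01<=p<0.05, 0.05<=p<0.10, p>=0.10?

p-value bracket: p>=0.10

Exact binomial: n=39, k=20, p₀=1/2=0.5000
P(X≤20) from Σ C(n,i)·p₀^i·(1−p₀)^(n−i)
p-value (one-sided, H₁ less) = 0.62537
→ bracket: p>=0.10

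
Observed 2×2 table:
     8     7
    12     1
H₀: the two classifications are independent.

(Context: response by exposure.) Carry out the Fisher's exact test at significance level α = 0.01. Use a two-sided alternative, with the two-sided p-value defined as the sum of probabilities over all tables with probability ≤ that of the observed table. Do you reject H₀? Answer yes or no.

reject H₀: no

Margins: r₁=15, r₂=13, c₁=20, c₂=8, n=28
p_obs = C(15,8)·C(13,12)/C(28,20); sum pmf over tables with pmf ≤ p_obs
p-value (two-sided) = 0.03768
At α=0.01: p ≥ α → fail to reject H₀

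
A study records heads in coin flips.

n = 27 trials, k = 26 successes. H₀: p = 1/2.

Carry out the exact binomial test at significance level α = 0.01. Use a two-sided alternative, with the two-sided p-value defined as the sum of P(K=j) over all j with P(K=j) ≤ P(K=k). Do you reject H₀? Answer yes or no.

Exact binomial: n=27, k=26, p₀=1/2=0.5000
P(X=j) = C(n,j)·p₀^j·(1−p₀)^(n−j); p = Σ P(X=j) over j with P(X=j) ≤ P(X=26)
p-value (two-sided) = 0.00000
At α=0.01: p < α → reject H₀

reject H₀: yes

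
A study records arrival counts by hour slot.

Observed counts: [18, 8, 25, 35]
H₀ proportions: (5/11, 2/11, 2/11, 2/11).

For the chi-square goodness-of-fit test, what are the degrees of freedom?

df = k − 1 = 4 − 1 = 3

degrees of freedom = 3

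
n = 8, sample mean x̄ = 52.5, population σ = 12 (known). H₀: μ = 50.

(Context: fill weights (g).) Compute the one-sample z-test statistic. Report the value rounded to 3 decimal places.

test statistic = 0.589

SE = σ/√n = 12/√8 = 4.2426
z = (x̄−μ₀)/SE = (52.5−50)/4.2426 = 0.5893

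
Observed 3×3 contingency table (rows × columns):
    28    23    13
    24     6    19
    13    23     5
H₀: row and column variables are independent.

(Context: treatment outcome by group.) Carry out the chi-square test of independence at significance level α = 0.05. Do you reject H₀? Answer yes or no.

Row totals [64, 49, 41], col totals [65, 52, 37], n=154
χ² = (28−27.01)²/27.01 + (23−21.61)²/21.61 + (13−15.38)²/15.38 + (24−20.68)²/20.68 + (6−16.55)²/16.55 + (19−11.77)²/11.77 + (13−17.31)²/17.31 + (23−13.84)²/13.84 + (5−9.85)²/9.85 = 21.6980
df = 4
p-value (upper-tail) = 0.00023
At α=0.05: p < α → reject H₀

reject H₀: yes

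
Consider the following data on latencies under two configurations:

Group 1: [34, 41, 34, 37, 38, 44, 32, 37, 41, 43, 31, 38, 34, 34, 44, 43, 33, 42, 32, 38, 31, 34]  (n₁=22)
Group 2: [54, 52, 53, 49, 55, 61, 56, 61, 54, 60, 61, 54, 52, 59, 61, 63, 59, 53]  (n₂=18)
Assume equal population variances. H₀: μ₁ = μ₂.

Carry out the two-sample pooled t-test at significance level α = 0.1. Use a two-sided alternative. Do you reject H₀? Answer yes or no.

x̄₁=37.045, s₁=4.434, n₁=22
x̄₂=56.500, s₂=4.134, n₂=18
s_p² = [21·4.434² + 17·4.134²]/38 = 18.5120
SE = √(s_p²·(1/22+1/18)) = 1.3674
t = (37.045−56.500)/1.3674 = -14.2270
df = 38
p-value (two-sided) = 0.00000
At α=0.1: p < α → reject H₀

reject H₀: yes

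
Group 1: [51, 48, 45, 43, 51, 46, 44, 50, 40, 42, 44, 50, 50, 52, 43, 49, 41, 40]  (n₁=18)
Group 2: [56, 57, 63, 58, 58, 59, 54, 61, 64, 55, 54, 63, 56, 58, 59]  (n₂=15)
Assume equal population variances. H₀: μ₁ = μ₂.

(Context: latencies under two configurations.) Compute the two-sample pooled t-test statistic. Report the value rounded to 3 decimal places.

x̄₁=46.056, s₁=4.108, n₁=18
x̄₂=58.333, s₂=3.222, n₂=15
s_p² = [17·4.108² + 14·3.222²]/31 = 13.9444
SE = √(s_p²·(1/18+1/15)) = 1.3055
t = (46.056−58.333)/1.3055 = -9.4047
df = 31

test statistic = -9.405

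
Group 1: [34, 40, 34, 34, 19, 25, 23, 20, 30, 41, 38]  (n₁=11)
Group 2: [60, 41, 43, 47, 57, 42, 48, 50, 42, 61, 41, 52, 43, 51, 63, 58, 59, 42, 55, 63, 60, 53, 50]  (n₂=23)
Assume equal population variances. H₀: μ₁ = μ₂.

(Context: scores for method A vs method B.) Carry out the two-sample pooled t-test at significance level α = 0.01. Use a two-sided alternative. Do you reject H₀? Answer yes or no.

reject H₀: yes

x̄₁=30.727, s₁=7.888, n₁=11
x̄₂=51.348, s₂=7.732, n₂=23
s_p² = [10·7.888² + 22·7.732²]/32 = 60.5437
SE = √(s_p²·(1/11+1/23)) = 2.8524
t = (30.727−51.348)/2.8524 = -7.2291
df = 32
p-value (two-sided) = 0.00000
At α=0.01: p < α → reject H₀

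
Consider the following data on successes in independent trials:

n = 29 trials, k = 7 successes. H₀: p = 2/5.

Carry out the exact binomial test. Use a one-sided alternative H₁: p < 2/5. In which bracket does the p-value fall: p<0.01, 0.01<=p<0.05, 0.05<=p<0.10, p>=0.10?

p-value bracket: 0.05<=p<0.10

Exact binomial: n=29, k=7, p₀=2/5=0.4000
P(X≤7) from Σ C(n,i)·p₀^i·(1−p₀)^(n−i)
p-value (one-sided, H₁ less) = 0.05699
→ bracket: 0.05<=p<0.10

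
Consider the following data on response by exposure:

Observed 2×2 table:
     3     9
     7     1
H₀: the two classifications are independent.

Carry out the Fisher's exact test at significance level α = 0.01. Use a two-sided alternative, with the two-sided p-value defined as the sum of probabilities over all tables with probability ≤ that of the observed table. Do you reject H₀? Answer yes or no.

Margins: r₁=12, r₂=8, c₁=10, c₂=10, n=20
p_obs = C(12,3)·C(8,7)/C(20,10); sum pmf over tables with pmf ≤ p_obs
p-value (two-sided) = 0.01977
At α=0.01: p ≥ α → fail to reject H₀

reject H₀: no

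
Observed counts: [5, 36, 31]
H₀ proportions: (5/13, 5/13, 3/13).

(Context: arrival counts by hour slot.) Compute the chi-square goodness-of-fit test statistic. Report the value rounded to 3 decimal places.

test statistic = 33.541

n = 72; E_i = n·p_i = [27.69, 27.69, 16.62]
χ² = (5−27.69)²/27.69 + (36−27.69)²/27.69 + (31−16.62)²/16.62 = 33.5407
df = 2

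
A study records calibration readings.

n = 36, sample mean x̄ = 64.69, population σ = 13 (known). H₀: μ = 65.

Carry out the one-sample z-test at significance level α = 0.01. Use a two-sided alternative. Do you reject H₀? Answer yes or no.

SE = σ/√n = 13/√36 = 2.1667
z = (x̄−μ₀)/SE = (64.69−65)/2.1667 = -0.1431
p-value (two-sided) = 0.88623
At α=0.01: p ≥ α → fail to reject H₀

reject H₀: no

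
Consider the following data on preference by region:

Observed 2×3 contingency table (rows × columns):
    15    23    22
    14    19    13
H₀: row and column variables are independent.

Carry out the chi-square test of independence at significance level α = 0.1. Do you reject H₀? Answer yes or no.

Row totals [60, 46], col totals [29, 42, 35], n=106
χ² = (15−16.42)²/16.42 + (23−23.77)²/23.77 + (22−19.81)²/19.81 + (14−12.58)²/12.58 + (19−18.23)²/18.23 + (13−15.19)²/15.19 = 0.8963
df = 2
p-value (upper-tail) = 0.63881
At α=0.1: p ≥ α → fail to reject H₀

reject H₀: no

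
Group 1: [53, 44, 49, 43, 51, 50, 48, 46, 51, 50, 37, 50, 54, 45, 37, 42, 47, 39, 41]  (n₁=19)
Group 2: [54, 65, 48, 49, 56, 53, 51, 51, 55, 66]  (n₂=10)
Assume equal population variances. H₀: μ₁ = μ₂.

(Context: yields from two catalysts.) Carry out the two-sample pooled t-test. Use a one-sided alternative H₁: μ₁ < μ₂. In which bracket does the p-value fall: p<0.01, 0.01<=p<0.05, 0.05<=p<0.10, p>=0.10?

x̄₁=46.158, s₁=5.220, n₁=19
x̄₂=54.800, s₂=6.179, n₂=10
s_p² = [18·5.220² + 9·6.179²]/27 = 30.8936
SE = √(s_p²·(1/19+1/10)) = 2.1715
t = (46.158−54.800)/2.1715 = -3.9798
df = 27
p-value (one-sided, H₁ less) = 0.00023
→ bracket: p<0.01

p-value bracket: p<0.01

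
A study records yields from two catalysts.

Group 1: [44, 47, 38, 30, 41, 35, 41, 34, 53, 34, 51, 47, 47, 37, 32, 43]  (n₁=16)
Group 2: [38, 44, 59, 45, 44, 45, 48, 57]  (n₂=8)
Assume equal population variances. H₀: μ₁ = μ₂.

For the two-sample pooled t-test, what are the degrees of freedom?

degrees of freedom = 22

df = n₁ + n₂ − 2 = 16 + 8 − 2 = 22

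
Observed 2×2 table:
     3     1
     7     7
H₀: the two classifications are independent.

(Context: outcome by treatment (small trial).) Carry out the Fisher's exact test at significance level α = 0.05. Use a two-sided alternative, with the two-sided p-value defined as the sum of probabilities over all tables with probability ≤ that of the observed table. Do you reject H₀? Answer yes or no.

Margins: r₁=4, r₂=14, c₁=10, c₂=8, n=18
p_obs = C(4,3)·C(14,7)/C(18,10); sum pmf over tables with pmf ≤ p_obs
p-value (two-sided) = 0.58824
At α=0.05: p ≥ α → fail to reject H₀

reject H₀: no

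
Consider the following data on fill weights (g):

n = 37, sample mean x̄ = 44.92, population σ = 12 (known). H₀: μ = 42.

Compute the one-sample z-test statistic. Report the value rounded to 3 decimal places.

test statistic = 1.480

SE = σ/√n = 12/√37 = 1.9728
z = (x̄−μ₀)/SE = (44.92−42)/1.9728 = 1.4801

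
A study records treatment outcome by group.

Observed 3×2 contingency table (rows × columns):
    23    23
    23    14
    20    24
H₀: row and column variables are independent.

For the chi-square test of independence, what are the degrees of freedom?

df = (r−1)(c−1) = (3−1)·(2−1) = 2

degrees of freedom = 2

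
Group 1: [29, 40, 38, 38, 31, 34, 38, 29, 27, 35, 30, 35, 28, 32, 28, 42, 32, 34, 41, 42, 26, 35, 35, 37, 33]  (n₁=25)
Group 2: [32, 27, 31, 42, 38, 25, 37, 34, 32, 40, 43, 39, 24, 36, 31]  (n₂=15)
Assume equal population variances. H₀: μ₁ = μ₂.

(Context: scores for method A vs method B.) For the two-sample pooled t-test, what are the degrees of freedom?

degrees of freedom = 38

df = n₁ + n₂ − 2 = 25 + 15 − 2 = 38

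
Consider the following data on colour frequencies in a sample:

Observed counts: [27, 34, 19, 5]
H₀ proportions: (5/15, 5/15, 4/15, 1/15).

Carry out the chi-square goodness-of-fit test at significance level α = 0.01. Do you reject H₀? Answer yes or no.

n = 85; E_i = n·p_i = [28.33, 28.33, 22.67, 5.67]
χ² = (27−28.33)²/28.33 + (34−28.33)²/28.33 + (19−22.67)²/22.67 + (5−5.67)²/5.67 = 1.8676
df = 3
p-value (upper-tail) = 0.60033
At α=0.01: p ≥ α → fail to reject H₀

reject H₀: no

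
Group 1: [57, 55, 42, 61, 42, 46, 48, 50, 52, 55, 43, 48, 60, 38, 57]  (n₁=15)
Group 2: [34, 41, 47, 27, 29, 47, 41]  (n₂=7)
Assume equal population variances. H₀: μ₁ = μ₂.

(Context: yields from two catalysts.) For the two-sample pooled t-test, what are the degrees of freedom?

df = n₁ + n₂ − 2 = 15 + 7 − 2 = 20

degrees of freedom = 20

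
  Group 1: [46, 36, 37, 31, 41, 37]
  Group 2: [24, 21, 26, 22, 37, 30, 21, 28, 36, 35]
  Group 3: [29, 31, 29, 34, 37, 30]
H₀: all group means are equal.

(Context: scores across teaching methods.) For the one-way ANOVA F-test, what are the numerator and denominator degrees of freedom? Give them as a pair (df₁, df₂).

k = 3 groups, N = 22 total
df = (k−1, N−k) = (3−1, 22−3) = (2, 19)

degrees of freedom = [2, 19]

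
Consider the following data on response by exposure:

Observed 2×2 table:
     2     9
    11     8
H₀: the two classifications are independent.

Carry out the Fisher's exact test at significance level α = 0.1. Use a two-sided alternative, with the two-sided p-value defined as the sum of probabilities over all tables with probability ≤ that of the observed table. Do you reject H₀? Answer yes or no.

reject H₀: yes

Margins: r₁=11, r₂=19, c₁=13, c₂=17, n=30
p_obs = C(11,2)·C(19,11)/C(30,13); sum pmf over tables with pmf ≤ p_obs
p-value (two-sided) = 0.05746
At α=0.1: p < α → reject H₀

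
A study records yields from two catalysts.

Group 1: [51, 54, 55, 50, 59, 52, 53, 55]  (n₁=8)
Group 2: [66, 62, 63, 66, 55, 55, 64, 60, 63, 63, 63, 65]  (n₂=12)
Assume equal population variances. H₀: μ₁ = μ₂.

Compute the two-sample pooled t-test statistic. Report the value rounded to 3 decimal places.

x̄₁=53.625, s₁=2.825, n₁=8
x̄₂=62.083, s₂=3.704, n₂=12
s_p² = [7·2.825² + 11·3.704²]/18 = 11.4884
SE = √(s_p²·(1/8+1/12)) = 1.5471
t = (53.625−62.083)/1.5471 = -5.4673
df = 18

test statistic = -5.467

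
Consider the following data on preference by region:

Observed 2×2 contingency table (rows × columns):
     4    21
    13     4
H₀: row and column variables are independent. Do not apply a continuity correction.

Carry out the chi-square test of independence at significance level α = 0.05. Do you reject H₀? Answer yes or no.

Row totals [25, 17], col totals [17, 25], n=42
χ² = (4−10.12)²/10.12 + (21−14.88)²/14.88 + (13−6.88)²/6.88 + (4−10.12)²/10.12 = 15.3581
df = 1
p-value (upper-tail) = 0.00009
At α=0.05: p < α → reject H₀

reject H₀: yes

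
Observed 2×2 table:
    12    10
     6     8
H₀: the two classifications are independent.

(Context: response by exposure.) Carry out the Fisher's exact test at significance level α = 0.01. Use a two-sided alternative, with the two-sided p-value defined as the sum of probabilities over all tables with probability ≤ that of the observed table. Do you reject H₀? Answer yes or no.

reject H₀: no

Margins: r₁=22, r₂=14, c₁=18, c₂=18, n=36
p_obs = C(22,12)·C(14,6)/C(36,18); sum pmf over tables with pmf ≤ p_obs
p-value (two-sided) = 0.73322
At α=0.01: p ≥ α → fail to reject H₀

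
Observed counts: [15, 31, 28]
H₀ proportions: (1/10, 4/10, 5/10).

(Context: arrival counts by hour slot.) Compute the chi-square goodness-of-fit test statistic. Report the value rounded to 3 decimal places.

test statistic = 10.061

n = 74; E_i = n·p_i = [7.40, 29.60, 37.00]
χ² = (15−7.40)²/7.40 + (31−29.60)²/29.60 + (28−37.00)²/37.00 = 10.0608
df = 2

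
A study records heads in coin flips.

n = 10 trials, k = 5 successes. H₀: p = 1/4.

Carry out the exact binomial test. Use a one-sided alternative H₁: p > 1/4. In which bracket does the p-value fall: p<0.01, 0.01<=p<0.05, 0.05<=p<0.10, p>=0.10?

Exact binomial: n=10, k=5, p₀=1/4=0.2500
P(X≥5) from Σ C(n,i)·p₀^i·(1−p₀)^(n−i)
p-value (one-sided, H₁ greater) = 0.07813
→ bracket: 0.05<=p<0.10

p-value bracket: 0.05<=p<0.10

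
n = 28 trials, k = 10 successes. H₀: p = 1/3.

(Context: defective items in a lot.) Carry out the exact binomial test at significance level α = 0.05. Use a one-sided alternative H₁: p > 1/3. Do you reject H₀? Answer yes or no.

reject H₀: no

Exact binomial: n=28, k=10, p₀=1/3=0.3333
P(X≥10) from Σ C(n,i)·p₀^i·(1−p₀)^(n−i)
p-value (one-sided, H₁ greater) = 0.46449
At α=0.05: p ≥ α → fail to reject H₀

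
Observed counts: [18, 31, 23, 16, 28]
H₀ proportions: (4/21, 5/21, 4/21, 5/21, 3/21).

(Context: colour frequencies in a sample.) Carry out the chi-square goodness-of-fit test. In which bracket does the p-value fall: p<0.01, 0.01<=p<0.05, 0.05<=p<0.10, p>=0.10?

n = 116; E_i = n·p_i = [22.10, 27.62, 22.10, 27.62, 16.57]
χ² = (18−22.10)²/22.10 + (31−27.62)²/27.62 + (23−22.10)²/22.10 + (16−27.62)²/27.62 + (28−16.57)²/16.57 = 13.9797
df = 4
p-value (upper-tail) = 0.00736
→ bracket: p<0.01

p-value bracket: p<0.01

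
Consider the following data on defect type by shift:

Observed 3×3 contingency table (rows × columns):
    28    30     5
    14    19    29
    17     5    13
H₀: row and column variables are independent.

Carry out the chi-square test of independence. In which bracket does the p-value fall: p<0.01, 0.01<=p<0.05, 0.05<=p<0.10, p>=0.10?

Row totals [63, 62, 35], col totals [59, 54, 47], n=160
χ² = (28−23.23)²/23.23 + (30−21.26)²/21.26 + (5−18.51)²/18.51 + (14−22.86)²/22.86 + (19−20.93)²/20.93 + (29−18.21)²/18.21 + (17−12.91)²/12.91 + (5−11.81)²/11.81 + (13−10.28)²/10.28 = 30.3751
df = 4
p-value (upper-tail) = 0.00000
→ bracket: p<0.01

p-value bracket: p<0.01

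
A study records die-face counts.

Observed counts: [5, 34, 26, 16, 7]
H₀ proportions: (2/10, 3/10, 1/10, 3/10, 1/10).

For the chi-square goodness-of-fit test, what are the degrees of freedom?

df = k − 1 = 5 − 1 = 4

degrees of freedom = 4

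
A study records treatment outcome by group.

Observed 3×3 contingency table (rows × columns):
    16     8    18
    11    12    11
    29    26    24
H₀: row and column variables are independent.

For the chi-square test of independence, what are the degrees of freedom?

degrees of freedom = 4

df = (r−1)(c−1) = (3−1)·(3−1) = 4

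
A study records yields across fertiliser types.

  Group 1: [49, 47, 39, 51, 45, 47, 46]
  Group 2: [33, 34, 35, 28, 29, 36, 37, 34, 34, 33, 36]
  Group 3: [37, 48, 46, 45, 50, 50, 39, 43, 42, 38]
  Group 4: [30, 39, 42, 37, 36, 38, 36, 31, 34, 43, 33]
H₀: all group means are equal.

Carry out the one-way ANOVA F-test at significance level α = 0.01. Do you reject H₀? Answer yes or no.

Group means [46.29, 33.55, 43.80, 36.27], grand mean 39.231
SSB = Σnᵢ(x̄ᵢ−x̄)² = 1008.985; SSW = ΣΣ(x−x̄ᵢ)² = 543.938
MSB = 1008.985/3 = 336.3285; MSW = 543.938/35 = 15.5411
F = MSB/MSW = 21.6413
df = (3, 35)
p-value (upper-tail) = 0.00000
At α=0.01: p < α → reject H₀

reject H₀: yes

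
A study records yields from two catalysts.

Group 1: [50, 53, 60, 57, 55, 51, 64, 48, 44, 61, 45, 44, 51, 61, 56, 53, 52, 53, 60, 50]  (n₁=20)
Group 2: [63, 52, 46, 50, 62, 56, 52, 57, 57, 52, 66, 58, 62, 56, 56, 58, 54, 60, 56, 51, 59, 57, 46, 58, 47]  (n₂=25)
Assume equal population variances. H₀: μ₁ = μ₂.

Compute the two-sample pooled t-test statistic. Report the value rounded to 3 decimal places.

test statistic = -1.357

x̄₁=53.400, s₁=5.853, n₁=20
x̄₂=55.640, s₂=5.211, n₂=25
s_p² = [19·5.853² + 24·5.211²]/43 = 30.2921
SE = √(s_p²·(1/20+1/25)) = 1.6511
t = (53.400−55.640)/1.6511 = -1.3566
df = 43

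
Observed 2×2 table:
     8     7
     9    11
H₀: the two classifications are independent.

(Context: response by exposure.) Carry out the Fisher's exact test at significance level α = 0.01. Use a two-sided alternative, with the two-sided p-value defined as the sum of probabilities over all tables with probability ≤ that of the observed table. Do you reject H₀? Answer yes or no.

Margins: r₁=15, r₂=20, c₁=17, c₂=18, n=35
p_obs = C(15,8)·C(20,9)/C(35,17); sum pmf over tables with pmf ≤ p_obs
p-value (two-sided) = 0.73799
At α=0.01: p ≥ α → fail to reject H₀

reject H₀: no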